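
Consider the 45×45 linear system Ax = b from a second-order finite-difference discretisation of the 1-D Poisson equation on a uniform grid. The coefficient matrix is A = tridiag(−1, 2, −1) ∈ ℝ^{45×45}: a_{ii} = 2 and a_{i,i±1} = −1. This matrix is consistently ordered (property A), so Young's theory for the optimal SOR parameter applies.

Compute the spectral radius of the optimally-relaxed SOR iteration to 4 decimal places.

ρ_SOR = 0.8722

With n=45, ρ(Jacobi) = cos(π/46) = 0.9977.
√(1−ρ_J²) = |sin(π/46)| = 0.06824
[ω*] 2 ÷ (1 + 0.06824) = 2 ÷ 1.06824 = 1.8722.
and ρ(B_{ω*}) = 1.8722 − 1 = 0.8722.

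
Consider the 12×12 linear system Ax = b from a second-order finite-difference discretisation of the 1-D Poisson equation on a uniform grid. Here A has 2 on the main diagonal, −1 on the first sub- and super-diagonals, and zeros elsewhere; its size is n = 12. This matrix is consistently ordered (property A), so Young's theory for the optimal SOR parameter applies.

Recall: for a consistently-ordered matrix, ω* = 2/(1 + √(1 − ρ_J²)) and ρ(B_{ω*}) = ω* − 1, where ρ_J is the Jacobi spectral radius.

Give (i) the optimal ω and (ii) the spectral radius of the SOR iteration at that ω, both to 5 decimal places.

ρ_J = max_k |cos(kπ/13)| = cos(π/13) = 0.97094
root = sin(π/13) = 0.239316  (since 1−cos² = sin²).
ω* = 2/(1 + 0.239316) = 2/1.239316 = 1.61379.
Hence ρ(B_{ω*}) = 1.61379 − 1 = 0.61379.

ω* = 1.61379, ρ_SOR = 0.61379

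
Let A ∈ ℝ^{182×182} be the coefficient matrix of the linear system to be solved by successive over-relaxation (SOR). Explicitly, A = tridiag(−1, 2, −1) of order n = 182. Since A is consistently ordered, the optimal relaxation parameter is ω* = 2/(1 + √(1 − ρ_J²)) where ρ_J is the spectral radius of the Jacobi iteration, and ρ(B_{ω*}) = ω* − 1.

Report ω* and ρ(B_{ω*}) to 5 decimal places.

ω* = 1.96625, ρ_SOR = 0.96625

[ρ_J] n=182: ρ(B_J) = cos(π/(n+1)) = cos(π/183) = 0.99985.
√(1 − cos²(π/183)) = sin(π/183) ≈ 0.017166.
Then 2/(1+√(1−ρ_J²)) = 2/(1+0.017166); ω* = 2/1.017166 = 1.96625.
[ρ_SOR] ω* − 1 = 0.96625.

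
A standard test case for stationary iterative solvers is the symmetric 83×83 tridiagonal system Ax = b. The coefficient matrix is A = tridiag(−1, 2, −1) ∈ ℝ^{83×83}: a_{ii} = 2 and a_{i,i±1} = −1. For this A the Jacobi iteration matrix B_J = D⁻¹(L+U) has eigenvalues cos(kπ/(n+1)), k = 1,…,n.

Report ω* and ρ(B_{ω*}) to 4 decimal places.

ω* = 1.9279, ρ_SOR = 0.9279

n=83: λ(B_J) = 1 − λ(A)/2 = cos(kπ/84); k=1 gives ρ_J = 0.9993.
√(1 − cos²(π/84)) = sin(π/84) ≈ 0.03739.
[ω*] 2 ÷ (1 + 0.03739) = 2 ÷ 1.03739 = 1.9279.
Hence ρ(B_{ω*}) = 1.9279 − 1 = 0.9279.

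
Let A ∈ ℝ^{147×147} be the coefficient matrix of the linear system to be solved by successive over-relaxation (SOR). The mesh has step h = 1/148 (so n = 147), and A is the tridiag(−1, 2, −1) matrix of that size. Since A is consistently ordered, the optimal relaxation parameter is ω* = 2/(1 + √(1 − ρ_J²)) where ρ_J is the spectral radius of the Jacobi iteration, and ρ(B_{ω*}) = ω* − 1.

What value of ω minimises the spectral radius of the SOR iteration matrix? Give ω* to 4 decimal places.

B_J for the 147×147 system has eigenvalues cos(kπ/148); ρ_J = cos(π/148) = 0.9998.
√(1−ρ_J²) = |sin(π/148)| = 0.02123
Then 2/(1+√(1−ρ_J²)) = 2/(1+0.02123); ω* = 2/1.02123 = 1.9584.
ρ(B_{ω*}) = ω*−1 = 0.9584

ω* = 1.9584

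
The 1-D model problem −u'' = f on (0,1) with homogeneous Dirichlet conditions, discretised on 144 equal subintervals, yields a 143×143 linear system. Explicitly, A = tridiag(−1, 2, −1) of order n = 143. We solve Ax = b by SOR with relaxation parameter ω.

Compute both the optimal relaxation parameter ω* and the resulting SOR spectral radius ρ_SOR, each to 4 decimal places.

n=143: λ(B_J) = 1 − λ(A)/2 = cos(kπ/144); k=1 gives ρ_J = 0.9998.
√(1 − cos²(π/144)) = sin(π/144) ≈ 0.02181.
ω* = 2 / (1 + 0.02181) = 2 / 1.02181 ≈ 1.9573.
Hence ρ(B_{ω*}) = 1.9573 − 1 = 0.9573.

ω* = 1.9573, ρ_SOR = 0.9573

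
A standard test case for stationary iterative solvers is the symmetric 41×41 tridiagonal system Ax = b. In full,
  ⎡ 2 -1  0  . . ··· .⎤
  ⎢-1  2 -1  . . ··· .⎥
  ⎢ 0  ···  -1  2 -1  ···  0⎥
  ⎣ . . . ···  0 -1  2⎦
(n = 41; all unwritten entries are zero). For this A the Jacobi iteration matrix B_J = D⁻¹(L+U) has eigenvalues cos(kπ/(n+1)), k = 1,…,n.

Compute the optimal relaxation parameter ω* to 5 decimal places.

ω* = 1.86093

ρ_J = max_k |cos(kπ/42)| = cos(π/42) = 0.99720
√(1−ρ_J²) = |sin(π/42)| = 0.074730
ω* = 2 / (1 + 0.074730) = 2 / 1.074730 ≈ 1.86093.
Hence ρ(B_{ω*}) = 1.86093 − 1 = 0.86093.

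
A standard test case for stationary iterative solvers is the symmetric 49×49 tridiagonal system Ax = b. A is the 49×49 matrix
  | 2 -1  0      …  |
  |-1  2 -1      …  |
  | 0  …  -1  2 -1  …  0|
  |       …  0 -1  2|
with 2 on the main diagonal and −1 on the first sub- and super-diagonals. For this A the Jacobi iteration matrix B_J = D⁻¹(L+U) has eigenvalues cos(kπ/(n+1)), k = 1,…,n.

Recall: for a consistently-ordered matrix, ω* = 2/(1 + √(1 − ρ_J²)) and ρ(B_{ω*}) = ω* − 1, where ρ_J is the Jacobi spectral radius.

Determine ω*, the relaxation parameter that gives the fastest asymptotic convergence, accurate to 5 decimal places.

n=49: λ(B_J) = 1 − λ(A)/2 = cos(kπ/50); k=1 gives ρ_J = 0.99803.
root = sin(π/50) = 0.062791  (since 1−cos² = sin²).
ω* = 2/(1 + 0.062791) = 2/1.062791 = 1.88184.
[ρ_SOR] ω* − 1 = 0.88184.

ω* = 1.88184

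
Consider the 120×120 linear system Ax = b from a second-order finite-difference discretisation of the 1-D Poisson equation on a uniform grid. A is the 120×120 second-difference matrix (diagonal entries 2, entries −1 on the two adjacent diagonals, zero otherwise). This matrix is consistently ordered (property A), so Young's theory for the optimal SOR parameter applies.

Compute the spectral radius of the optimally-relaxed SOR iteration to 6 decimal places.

ρ_SOR = 0.949392

[ρ_J] n=120: ρ(B_J) = cos(π/(n+1)) = cos(π/121) = 0.999663.
1 − cos²(π/121) = sin²(π/121) ⇒ √(1−ρ_J²) = sin(π/121) = 0.0259607.
Young: ω* = 2/(1+√(1−ρ_J²)) = 2/(1+0.0259607) = 2/1.0259607 = 1.949392.
ρ(B_{ω*}) = ω*−1 = 0.949392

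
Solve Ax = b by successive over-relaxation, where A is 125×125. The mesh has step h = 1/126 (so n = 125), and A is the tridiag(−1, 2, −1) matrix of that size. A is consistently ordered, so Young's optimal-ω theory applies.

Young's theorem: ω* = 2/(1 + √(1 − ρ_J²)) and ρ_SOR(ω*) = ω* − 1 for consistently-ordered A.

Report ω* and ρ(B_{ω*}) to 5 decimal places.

ω* = 1.95135, ρ_SOR = 0.95135

With n=125, ρ(Jacobi) = cos(π/126) = 0.99969.
root = sin(π/126) = 0.024931  (since 1−cos² = sin²).
ω* = 2/(1 + 0.024931) = 2/1.024931 = 1.95135.
ρ(B_{ω*}) = ω*−1 = 0.95135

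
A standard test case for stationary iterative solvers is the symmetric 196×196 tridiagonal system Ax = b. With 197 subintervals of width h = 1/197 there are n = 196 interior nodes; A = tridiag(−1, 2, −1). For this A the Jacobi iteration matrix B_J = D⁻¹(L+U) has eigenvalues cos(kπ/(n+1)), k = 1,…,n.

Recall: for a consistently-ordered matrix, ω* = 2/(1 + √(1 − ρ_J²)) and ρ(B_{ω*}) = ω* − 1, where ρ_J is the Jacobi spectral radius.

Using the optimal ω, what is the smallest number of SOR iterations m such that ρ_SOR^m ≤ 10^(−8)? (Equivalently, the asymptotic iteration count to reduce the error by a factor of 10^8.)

With n=196, ρ(Jacobi) = cos(π/197) = 0.9998728.
√(1−ρ_J²) = |sin(π/197)| = 0.0159465
ω* = 2/(1 + 0.0159465) = 2/1.0159465 = 1.9686076.
ρ_SOR = ω* − 1 = 1.9686076 − 1 = 0.9686076.
Need (0.9686076)^m ≤ 10^(−8): m ≥ 8·ln10/|ln 0.9686076| = 18.4207/0.0318957 = 577.529 ⇒ m = 578.

m = 578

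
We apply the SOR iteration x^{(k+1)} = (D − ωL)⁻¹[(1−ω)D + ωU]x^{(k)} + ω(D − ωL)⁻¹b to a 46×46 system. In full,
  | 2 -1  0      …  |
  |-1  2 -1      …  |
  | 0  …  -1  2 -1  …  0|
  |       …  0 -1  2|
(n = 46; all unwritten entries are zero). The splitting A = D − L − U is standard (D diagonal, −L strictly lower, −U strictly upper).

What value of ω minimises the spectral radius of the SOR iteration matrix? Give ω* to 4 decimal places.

[ρ_J] n=46: ρ(B_J) = cos(π/(n+1)) = cos(π/47) = 0.9978.
√(1−ρ_J²) = |sin(π/47)| = 0.06679
Then 2/(1+√(1−ρ_J²)) = 2/(1+0.06679); ω* = 2/1.06679 = 1.8748.
At ω = 1.8748 every |λ(B_ω)| = ω−1, so ρ_SOR = 0.8748.

ω* = 1.8748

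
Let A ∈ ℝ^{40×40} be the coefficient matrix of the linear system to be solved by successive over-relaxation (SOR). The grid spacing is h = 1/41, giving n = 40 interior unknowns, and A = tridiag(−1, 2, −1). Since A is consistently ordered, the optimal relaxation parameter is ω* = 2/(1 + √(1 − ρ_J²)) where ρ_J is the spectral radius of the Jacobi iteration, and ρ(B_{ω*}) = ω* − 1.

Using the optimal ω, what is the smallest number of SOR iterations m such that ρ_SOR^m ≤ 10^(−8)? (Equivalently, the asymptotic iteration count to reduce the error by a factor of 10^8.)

m = 121

½·tridiag(1,0,1) at n=40: λ_k = cos(kπ/41); max |λ| at k=1 ⇒ ρ_J = cos(π/41) ≈ 0.9970658.
√(1−ρ_J²) simplifies to sin(π/41) = 0.0765493.
Young: ω* = 2/(1+√(1−ρ_J²)) = 2/(1+0.0765493) = 2/1.0765493 = 1.8577877.
Hence ρ(B_{ω*}) = 1.8577877 − 1 = 0.8577877.
Need (0.8577877)^m ≤ 10^(−8): m ≥ 8·ln10/|ln 0.8577877| = 18.4207/0.153399 = 120.084 ⇒ m = 121.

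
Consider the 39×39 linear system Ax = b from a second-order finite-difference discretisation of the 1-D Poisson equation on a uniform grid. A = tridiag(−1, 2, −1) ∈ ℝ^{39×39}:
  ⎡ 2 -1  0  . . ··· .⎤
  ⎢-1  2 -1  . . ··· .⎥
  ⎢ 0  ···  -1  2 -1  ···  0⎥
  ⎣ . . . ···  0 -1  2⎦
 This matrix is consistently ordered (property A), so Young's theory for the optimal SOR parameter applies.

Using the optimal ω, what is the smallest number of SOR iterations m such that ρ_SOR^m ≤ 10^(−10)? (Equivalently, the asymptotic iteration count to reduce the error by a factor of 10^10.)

n=39: λ(B_J) = 1 − λ(A)/2 = cos(kπ/40); k=1 gives ρ_J = 0.9969173.
√(1 − cos²(π/40)) = sin(π/40) ≈ 0.0784591.
Young: ω* = 2/(1+√(1−ρ_J²)) = 2/(1+0.0784591) = 2/1.0784591 = 1.8544978.
and ρ(B_{ω*}) = 1.8544978 − 1 = 0.8544978.
m ≥ 10·ln10 / (−ln 0.8544978) = 146.437; smallest integer m = 147.

m = 147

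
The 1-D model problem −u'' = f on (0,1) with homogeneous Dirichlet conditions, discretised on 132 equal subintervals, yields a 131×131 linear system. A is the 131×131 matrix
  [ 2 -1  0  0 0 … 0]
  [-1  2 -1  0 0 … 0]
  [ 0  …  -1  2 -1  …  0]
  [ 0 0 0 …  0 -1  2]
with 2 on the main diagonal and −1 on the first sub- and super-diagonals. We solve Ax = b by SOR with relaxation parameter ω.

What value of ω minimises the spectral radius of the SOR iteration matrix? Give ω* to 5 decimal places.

B_J for the 131×131 system has eigenvalues cos(kπ/132); ρ_J = cos(π/132) = 0.99972.
√(1−ρ_J²) simplifies to sin(π/132) = 0.023798.
ω* = 2/(1+0.023798) = 1.95351
ρ_SOR = ω* − 1 = 1.95351 − 1 = 0.95351.

ω* = 1.95351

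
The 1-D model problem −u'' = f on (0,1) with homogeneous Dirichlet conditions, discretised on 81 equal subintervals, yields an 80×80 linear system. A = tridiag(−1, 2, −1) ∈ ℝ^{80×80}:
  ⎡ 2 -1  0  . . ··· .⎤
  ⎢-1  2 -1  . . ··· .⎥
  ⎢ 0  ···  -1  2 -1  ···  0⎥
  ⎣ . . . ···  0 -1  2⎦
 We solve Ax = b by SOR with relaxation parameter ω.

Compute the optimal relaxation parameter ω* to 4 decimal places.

With n=80, ρ(Jacobi) = cos(π/81) = 0.9992.
√(1−ρ_J²) = |sin(π/81)| = 0.03878
[ω*] 2 ÷ (1 + 0.03878) = 2 ÷ 1.03878 = 1.9253.
ρ_SOR = ω* − 1 ≈ 0.9253.

ω* = 1.9253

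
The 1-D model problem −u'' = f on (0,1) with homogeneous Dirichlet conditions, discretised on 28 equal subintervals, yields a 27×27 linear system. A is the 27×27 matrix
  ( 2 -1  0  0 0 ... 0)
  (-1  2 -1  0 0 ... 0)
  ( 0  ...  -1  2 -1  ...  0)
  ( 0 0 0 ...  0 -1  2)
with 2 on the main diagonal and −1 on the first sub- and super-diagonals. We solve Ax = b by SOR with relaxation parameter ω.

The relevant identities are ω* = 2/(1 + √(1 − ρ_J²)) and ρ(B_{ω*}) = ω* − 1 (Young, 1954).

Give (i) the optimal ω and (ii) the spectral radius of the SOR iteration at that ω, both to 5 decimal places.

ρ_J = max_k |cos(kπ/28)| = cos(π/28) = 0.99371
√(1−ρ_J²) simplifies to sin(π/28) = 0.111964.
[ω*] 2 ÷ (1 + 0.111964) = 2 ÷ 1.111964 = 1.79862.
ρ_SOR = ω* − 1 ≈ 0.79862.

ω* = 1.79862, ρ_SOR = 0.79862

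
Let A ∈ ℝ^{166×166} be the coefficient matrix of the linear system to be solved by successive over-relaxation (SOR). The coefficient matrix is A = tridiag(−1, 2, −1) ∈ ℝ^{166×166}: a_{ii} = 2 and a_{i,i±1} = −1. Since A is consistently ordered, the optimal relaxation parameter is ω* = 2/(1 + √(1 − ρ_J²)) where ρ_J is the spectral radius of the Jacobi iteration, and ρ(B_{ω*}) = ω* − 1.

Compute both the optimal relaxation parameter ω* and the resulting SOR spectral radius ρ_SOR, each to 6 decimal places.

spectrum of D⁻¹(L+U) = {cos(kπ/167) : 1≤k≤166}; ρ_J = cos(π/167) = 0.999823.
√(1−ρ_J²) = |sin(π/167)| = 0.0188108
Young: ω* = 2/(1+√(1−ρ_J²)) = 2/(1+0.0188108) = 2/1.0188108 = 1.963073.
ρ_SOR = ω* − 1 = 1.963073 − 1 = 0.963073.

ω* = 1.963073, ρ_SOR = 0.963073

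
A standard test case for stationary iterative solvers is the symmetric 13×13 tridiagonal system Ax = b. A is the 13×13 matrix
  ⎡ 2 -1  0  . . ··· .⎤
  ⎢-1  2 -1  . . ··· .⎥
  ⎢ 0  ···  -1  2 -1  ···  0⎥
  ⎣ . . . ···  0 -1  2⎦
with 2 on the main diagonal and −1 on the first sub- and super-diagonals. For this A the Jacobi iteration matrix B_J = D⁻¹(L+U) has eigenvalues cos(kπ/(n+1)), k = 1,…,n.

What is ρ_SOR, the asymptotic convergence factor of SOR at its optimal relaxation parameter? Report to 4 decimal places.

ρ_SOR = 0.6360

ρ_J = max_k |cos(kπ/14)| = cos(π/14) = 0.9749
√(1−ρ_J²) = |sin(π/14)| = 0.22252
ω* = 2/(1+0.22252) = 1.6360
ρ_SOR = ω* − 1 ≈ 0.6360.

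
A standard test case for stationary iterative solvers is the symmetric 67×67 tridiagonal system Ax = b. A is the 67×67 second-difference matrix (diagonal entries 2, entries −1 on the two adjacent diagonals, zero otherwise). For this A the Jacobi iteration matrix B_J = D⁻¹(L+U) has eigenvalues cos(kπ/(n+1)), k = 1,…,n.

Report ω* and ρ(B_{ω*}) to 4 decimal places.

ω* = 1.9117, ρ_SOR = 0.9117

[ρ_J] n=67: ρ(B_J) = cos(π/(n+1)) = cos(π/68) = 0.9989.
root = sin(π/68) = 0.04618  (since 1−cos² = sin²).
Young: ω* = 2/(1+√(1−ρ_J²)) = 2/(1+0.04618) = 2/1.04618 = 1.9117.
Hence ρ(B_{ω*}) = 1.9117 − 1 = 0.9117.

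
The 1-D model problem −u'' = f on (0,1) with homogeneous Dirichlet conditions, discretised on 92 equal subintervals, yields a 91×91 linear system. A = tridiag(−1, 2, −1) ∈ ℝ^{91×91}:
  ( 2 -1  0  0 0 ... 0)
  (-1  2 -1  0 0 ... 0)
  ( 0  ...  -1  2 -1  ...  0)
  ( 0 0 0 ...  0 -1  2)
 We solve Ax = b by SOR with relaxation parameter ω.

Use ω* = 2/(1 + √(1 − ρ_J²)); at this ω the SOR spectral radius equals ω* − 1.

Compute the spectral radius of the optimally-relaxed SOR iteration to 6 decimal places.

ρ_SOR = 0.933972

n=91: λ(B_J) = 1 − λ(A)/2 = cos(kπ/92); k=1 gives ρ_J = 0.999417.
1 − cos²(π/92) = sin²(π/92) ⇒ √(1−ρ_J²) = sin(π/92) = 0.0341411.
ω* = 2/(1+0.0341411) = 1.933972
ρ(B_{ω*}) = ω*−1 = 0.933972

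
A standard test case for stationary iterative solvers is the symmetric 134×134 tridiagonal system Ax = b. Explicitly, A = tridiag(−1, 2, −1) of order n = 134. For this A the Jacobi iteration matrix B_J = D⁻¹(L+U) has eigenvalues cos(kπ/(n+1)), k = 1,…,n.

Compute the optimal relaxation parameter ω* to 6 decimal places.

ω* = 1.954520

B_J for the 134×134 system has eigenvalues cos(kπ/135); ρ_J = cos(π/135) = 0.999729.
root = sin(π/135) = 0.0232690  (since 1−cos² = sin²).
ω* = 2/(1+0.0232690) = 1.954520
Hence ρ(B_{ω*}) = 1.954520 − 1 = 0.954520.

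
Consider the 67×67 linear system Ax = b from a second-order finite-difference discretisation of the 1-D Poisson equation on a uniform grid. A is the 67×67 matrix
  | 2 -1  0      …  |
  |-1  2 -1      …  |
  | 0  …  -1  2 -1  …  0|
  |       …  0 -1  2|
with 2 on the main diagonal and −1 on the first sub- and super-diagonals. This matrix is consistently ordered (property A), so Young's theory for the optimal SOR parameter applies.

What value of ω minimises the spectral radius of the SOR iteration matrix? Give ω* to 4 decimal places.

ω* = 1.9117

½·tridiag(1,0,1) at n=67: λ_k = cos(kπ/68); max |λ| at k=1 ⇒ ρ_J = cos(π/68) ≈ 0.9989.
√(1 − cos²(π/68)) = sin(π/68) ≈ 0.04618.
Then 2/(1+√(1−ρ_J²)) = 2/(1+0.04618); ω* = 2/1.04618 = 1.9117.
ρ_SOR = ω* − 1 = 1.9117 − 1 = 0.9117.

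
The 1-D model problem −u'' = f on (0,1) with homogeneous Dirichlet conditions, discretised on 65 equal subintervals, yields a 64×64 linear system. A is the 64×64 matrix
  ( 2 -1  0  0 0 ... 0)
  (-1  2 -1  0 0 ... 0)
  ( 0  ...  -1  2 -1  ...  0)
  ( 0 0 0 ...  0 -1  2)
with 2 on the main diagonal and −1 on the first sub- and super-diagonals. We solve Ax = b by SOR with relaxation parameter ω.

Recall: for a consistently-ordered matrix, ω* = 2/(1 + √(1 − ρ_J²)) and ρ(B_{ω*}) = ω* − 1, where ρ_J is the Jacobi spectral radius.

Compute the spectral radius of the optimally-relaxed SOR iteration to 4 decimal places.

n=64: λ(B_J) = 1 − λ(A)/2 = cos(kπ/65); k=1 gives ρ_J = 0.9988.
√(1−ρ_J²) = |sin(π/65)| = 0.04831
Young: ω* = 2/(1+√(1−ρ_J²)) = 2/(1+0.04831) = 2/1.04831 = 1.9078.
ρ_SOR = ω* − 1 = 1.9078 − 1 = 0.9078.

ρ_SOR = 0.9078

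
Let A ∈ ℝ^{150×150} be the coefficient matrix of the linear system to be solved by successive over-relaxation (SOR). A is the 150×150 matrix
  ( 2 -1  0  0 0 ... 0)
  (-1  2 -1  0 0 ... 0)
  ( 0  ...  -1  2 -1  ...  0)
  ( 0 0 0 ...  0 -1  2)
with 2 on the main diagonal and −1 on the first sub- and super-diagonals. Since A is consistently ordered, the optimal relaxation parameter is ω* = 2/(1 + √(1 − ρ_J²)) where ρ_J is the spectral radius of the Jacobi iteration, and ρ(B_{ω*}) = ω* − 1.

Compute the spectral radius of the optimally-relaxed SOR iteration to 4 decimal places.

ρ_SOR = 0.9592

[ρ_J] n=150: ρ(B_J) = cos(π/(n+1)) = cos(π/151) = 0.9998.
√(1 − cos²(π/151)) = sin(π/151) ≈ 0.02080.
ω* = 2 / (1 + 0.02080) = 2 / 1.02080 ≈ 1.9592.
ρ_SOR = ω* − 1 = 1.9592 − 1 = 0.9592.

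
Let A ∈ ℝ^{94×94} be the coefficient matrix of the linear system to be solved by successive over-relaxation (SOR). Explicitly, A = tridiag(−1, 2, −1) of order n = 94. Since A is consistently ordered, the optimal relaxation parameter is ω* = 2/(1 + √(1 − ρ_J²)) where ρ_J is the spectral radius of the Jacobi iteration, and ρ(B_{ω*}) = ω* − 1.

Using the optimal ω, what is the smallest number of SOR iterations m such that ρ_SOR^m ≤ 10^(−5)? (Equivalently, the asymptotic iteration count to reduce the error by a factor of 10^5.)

m = 175

½·tridiag(1,0,1) at n=94: λ_k = cos(kπ/95); max |λ| at k=1 ⇒ ρ_J = cos(π/95) ≈ 0.9994533.
√(1−ρ_J²) = |sin(π/95)| = 0.0330634
[ω*] 2 ÷ (1 + 0.0330634) = 2 ÷ 1.0330634 = 1.9359896.
ρ_SOR = ω* − 1 ≈ 0.9359896.
(0.9359896)^m ≤ 10^{−5}  ⇒  m·ln(0.9359896) ≤ −5·ln10  ⇒  m ≥ 174.040  ⇒  m = 175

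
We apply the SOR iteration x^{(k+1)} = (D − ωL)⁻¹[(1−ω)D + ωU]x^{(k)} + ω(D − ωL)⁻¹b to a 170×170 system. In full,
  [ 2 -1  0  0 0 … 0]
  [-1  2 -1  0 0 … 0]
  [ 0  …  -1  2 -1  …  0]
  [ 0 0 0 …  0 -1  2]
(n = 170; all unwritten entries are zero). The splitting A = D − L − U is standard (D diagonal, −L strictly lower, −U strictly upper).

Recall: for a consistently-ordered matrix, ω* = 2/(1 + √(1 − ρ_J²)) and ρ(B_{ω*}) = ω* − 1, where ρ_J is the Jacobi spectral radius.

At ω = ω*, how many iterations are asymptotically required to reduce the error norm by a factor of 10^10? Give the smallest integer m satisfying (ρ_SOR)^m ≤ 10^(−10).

m = 627

B_J for the 170×170 system has eigenvalues cos(kπ/171); ρ_J = cos(π/171) = 0.9998312.
√(1−ρ_J²) = |sin(π/171)| = 0.0183709
[ω*] 2 ÷ (1 + 0.0183709) = 2 ÷ 1.0183709 = 1.9639210.
[ρ_SOR] ω* − 1 = 0.9639210.
Need (0.9639210)^m ≤ 10^(−10): m ≥ 10·ln10/|ln 0.9639210| = 23.0259/0.0367459 = 626.625 ⇒ m = 627.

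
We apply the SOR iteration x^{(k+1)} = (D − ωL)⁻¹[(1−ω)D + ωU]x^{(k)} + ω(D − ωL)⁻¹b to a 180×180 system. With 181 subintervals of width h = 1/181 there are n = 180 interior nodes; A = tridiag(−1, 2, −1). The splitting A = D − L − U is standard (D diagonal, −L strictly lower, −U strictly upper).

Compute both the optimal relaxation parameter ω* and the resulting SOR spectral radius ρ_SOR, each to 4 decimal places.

ω* = 1.9659, ρ_SOR = 0.9659

ρ_J = max_k |cos(kπ/181)| = cos(π/181) = 0.9998
1 − cos²(π/181) = sin²(π/181) ⇒ √(1−ρ_J²) = sin(π/181) = 0.01736.
ω* = 2/(1+0.01736) = 1.9659
At ω = 1.9659 every |λ(B_ω)| = ω−1, so ρ_SOR = 0.9659.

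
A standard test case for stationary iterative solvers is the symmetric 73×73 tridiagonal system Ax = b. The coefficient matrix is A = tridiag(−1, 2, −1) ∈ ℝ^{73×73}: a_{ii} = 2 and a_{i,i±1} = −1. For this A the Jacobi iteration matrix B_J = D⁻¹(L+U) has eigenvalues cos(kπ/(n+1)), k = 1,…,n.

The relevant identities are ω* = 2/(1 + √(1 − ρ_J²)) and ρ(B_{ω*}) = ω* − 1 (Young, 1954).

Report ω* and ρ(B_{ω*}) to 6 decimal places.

ω* = 1.918573, ρ_SOR = 0.918573

½·tridiag(1,0,1) at n=73: λ_k = cos(kπ/74); max |λ| at k=1 ⇒ ρ_J = cos(π/74) ≈ 0.999099.
1 − cos²(π/74) = sin²(π/74) ⇒ √(1−ρ_J²) = sin(π/74) = 0.0424412.
[ω*] 2 ÷ (1 + 0.0424412) = 2 ÷ 1.0424412 = 1.918573.
[ρ_SOR] ω* − 1 = 0.918573.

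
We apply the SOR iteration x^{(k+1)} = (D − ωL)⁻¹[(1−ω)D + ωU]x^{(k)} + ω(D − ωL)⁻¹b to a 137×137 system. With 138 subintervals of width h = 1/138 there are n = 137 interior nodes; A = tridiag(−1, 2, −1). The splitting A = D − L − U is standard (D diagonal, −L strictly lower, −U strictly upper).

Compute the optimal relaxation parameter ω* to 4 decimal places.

ω* = 1.9555

ρ_J = max_k |cos(kπ/138)| = cos(π/138) = 0.9997
√(1 − cos²(π/138)) = sin(π/138) ≈ 0.02276.
ω* = 2 / (1 + 0.02276) = 2 / 1.02276 ≈ 1.9555.
and ρ(B_{ω*}) = 1.9555 − 1 = 0.9555.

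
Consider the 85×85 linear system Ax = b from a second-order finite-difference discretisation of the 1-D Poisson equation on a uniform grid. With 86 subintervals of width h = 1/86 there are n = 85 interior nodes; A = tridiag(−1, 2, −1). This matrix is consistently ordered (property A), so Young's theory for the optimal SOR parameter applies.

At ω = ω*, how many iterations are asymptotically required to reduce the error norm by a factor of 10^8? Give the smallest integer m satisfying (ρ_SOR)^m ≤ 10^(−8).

n=85: λ(B_J) = 1 − λ(A)/2 = cos(kπ/86); k=1 gives ρ_J = 0.9993328.
1 − cos²(π/86) = sin²(π/86) ⇒ √(1−ρ_J²) = sin(π/86) = 0.0365220.
Young: ω* = 2/(1+√(1−ρ_J²)) = 2/(1+0.0365220) = 2/1.0365220 = 1.9295297.
ρ(B_{ω*}) = ω*−1 = 0.9295297
(0.9295297)^m ≤ 10^{−8}  ⇒  m·ln(0.9295297) ≤ −8·ln10  ⇒  m ≥ 252.074  ⇒  m = 253

m = 253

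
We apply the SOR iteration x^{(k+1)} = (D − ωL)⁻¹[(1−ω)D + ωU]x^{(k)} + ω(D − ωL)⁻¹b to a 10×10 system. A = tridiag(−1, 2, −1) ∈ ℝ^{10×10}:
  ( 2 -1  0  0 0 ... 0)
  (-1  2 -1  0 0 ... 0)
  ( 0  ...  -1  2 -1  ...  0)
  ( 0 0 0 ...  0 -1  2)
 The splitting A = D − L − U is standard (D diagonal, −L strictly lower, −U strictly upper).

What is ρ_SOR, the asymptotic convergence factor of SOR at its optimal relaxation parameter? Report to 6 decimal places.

n=10: λ(B_J) = 1 − λ(A)/2 = cos(kπ/11); k=1 gives ρ_J = 0.959493.
√(1−ρ_J²) = |sin(π/11)| = 0.2817326
ω* = 2/(1+0.2817326) = 1.560388
and ρ(B_{ω*}) = 1.560388 − 1 = 0.560388.

ρ_SOR = 0.560388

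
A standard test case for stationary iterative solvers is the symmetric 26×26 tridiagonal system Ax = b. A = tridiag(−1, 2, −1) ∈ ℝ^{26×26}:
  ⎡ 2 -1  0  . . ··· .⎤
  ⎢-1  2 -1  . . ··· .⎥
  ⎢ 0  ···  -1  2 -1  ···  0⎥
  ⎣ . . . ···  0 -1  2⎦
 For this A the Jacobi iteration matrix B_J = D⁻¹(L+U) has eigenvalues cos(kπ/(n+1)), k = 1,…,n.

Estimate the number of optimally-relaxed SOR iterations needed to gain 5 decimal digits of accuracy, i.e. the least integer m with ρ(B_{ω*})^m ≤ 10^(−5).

m = 50

½·tridiag(1,0,1) at n=26: λ_k = cos(kπ/27); max |λ| at k=1 ⇒ ρ_J = cos(π/27) ≈ 0.9932384.
√(1−ρ_J²) = |sin(π/27)| = 0.1160929
Young: ω* = 2/(1+√(1−ρ_J²)) = 2/(1+0.1160929) = 2/1.1160929 = 1.7919655.
[ρ_SOR] ω* − 1 = 0.7919655.
For 5 digits: m = 5·ln10 / (−ln 0.7919655) = 11.5129/0.233237 = 49.361; round up → m = 50.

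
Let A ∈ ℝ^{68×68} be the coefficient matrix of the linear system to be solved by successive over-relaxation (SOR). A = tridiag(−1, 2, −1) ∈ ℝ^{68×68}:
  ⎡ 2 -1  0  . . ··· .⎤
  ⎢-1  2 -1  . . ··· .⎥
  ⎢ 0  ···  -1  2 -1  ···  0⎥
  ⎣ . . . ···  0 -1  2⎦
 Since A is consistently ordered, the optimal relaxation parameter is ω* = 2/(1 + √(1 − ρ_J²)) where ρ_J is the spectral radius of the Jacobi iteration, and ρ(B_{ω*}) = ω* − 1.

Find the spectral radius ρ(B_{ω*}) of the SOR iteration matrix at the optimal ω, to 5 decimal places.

½·tridiag(1,0,1) at n=68: λ_k = cos(kπ/69); max |λ| at k=1 ⇒ ρ_J = cos(π/69) ≈ 0.99896.
√(1−ρ_J²) simplifies to sin(π/69) = 0.045515.
ω* = 2/(1 + 0.045515) = 2/1.045515 = 1.91293.
ρ(B_{ω*}) = ω*−1 = 0.91293

ρ_SOR = 0.91293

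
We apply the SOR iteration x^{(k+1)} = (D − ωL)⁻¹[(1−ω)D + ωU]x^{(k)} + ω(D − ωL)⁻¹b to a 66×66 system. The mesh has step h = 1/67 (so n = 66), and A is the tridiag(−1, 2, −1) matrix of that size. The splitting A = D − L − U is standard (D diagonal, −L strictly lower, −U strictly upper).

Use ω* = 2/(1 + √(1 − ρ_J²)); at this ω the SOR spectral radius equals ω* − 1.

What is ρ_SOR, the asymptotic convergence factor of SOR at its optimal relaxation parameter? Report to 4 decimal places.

ρ_SOR = 0.9105

spectrum of D⁻¹(L+U) = {cos(kπ/67) : 1≤k≤66}; ρ_J = cos(π/67) = 0.9989.
√(1−ρ_J²) simplifies to sin(π/67) = 0.04687.
ω* = 2/(1+0.04687) = 1.9105
At ω = 1.9105 every |λ(B_ω)| = ω−1, so ρ_SOR = 0.9105.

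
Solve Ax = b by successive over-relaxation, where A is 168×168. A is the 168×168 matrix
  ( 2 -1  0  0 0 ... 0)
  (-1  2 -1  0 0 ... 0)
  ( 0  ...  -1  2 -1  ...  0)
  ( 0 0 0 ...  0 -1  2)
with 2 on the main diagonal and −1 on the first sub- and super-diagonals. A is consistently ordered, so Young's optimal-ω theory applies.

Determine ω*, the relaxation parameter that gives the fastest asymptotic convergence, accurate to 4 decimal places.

ω* = 1.9635

n=168: λ(B_J) = 1 − λ(A)/2 = cos(kπ/169); k=1 gives ρ_J = 0.9998.
√(1 − cos²(π/169)) = sin(π/169) ≈ 0.01859.
Then 2/(1+√(1−ρ_J²)) = 2/(1+0.01859); ω* = 2/1.01859 = 1.9635.
Hence ρ(B_{ω*}) = 1.9635 − 1 = 0.9635.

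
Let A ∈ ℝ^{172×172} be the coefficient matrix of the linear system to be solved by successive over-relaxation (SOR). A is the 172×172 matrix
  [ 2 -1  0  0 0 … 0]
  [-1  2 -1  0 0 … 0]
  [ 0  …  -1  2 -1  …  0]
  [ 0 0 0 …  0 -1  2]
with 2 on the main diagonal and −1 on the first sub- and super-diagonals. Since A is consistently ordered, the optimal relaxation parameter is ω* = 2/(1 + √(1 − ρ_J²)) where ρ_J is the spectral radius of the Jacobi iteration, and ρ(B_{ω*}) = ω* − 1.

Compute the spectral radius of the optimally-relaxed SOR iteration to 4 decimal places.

ρ_SOR = 0.9643

With n=172, ρ(Jacobi) = cos(π/173) = 0.9998.
√(1−ρ_J²) = |sin(π/173)| = 0.01816
ω* = 2/(1 + 0.01816) = 2/1.01816 = 1.9643.
Hence ρ(B_{ω*}) = 1.9643 − 1 = 0.9643.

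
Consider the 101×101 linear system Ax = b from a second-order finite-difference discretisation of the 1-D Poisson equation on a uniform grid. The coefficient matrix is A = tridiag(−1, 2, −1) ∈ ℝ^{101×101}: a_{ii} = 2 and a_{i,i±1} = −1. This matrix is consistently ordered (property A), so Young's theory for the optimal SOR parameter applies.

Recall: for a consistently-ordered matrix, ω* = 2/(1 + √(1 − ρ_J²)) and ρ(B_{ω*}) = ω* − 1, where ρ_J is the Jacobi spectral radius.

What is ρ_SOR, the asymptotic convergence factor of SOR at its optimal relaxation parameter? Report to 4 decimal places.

ρ_J = max_k |cos(kπ/102)| = cos(π/102) = 0.9995
root = sin(π/102) = 0.03080  (since 1−cos² = sin²).
ω* = 2/(1 + 0.03080) = 2/1.03080 = 1.9402.
and ρ(B_{ω*}) = 1.9402 − 1 = 0.9402.

ρ_SOR = 0.9402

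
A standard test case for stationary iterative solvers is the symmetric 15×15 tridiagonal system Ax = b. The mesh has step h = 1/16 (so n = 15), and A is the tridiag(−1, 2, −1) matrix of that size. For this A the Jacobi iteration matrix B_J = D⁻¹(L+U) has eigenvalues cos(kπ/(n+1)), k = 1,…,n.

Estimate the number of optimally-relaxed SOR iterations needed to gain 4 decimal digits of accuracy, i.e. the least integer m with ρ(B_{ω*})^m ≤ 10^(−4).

m = 24

B_J for the 15×15 system has eigenvalues cos(kπ/16); ρ_J = cos(π/16) = 0.9807853.
√(1−ρ_J²) = |sin(π/16)| = 0.1950903
ω* = 2 / (1 + 0.1950903) = 2 / 1.1950903 ≈ 1.6735137.
ρ_SOR = ω* − 1 ≈ 0.6735137.
For 4 digits: m = 4·ln10 / (−ln 0.6735137) = 9.21034/0.395247 = 23.303; round up → m = 24.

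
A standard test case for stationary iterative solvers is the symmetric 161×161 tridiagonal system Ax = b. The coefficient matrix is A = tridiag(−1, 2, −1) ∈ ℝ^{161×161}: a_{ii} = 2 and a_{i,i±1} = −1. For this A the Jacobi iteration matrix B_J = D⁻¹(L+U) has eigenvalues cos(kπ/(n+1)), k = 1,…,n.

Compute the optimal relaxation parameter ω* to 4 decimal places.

ω* = 1.9620

B_J for the 161×161 system has eigenvalues cos(kπ/162); ρ_J = cos(π/162) = 0.9998.
√(1−ρ_J²) = |sin(π/162)| = 0.01939
ω* = 2 / (1 + 0.01939) = 2 / 1.01939 ≈ 1.9620.
[ρ_SOR] ω* − 1 = 0.9620.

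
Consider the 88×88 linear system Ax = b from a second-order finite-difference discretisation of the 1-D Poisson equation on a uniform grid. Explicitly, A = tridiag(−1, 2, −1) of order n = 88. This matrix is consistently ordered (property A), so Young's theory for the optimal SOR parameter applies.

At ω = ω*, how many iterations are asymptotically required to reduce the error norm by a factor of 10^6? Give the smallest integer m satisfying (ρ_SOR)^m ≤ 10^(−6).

½·tridiag(1,0,1) at n=88: λ_k = cos(kπ/89); max |λ| at k=1 ⇒ ρ_J = cos(π/89) ≈ 0.9993771.
root = sin(π/89) = 0.0352915  (since 1−cos² = sin²).
ω* = 2/(1+0.0352915) = 1.9318231
ρ_SOR = ω* − 1 ≈ 0.9318231.
m ≥ 6·ln10 / (−ln 0.9318231) = 195.653; smallest integer m = 196.

m = 196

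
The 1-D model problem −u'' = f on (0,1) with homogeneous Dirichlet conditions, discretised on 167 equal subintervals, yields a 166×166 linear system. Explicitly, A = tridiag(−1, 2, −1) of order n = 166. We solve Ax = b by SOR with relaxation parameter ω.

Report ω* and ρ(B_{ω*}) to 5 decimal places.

[ρ_J] n=166: ρ(B_J) = cos(π/(n+1)) = cos(π/167) = 0.99982.
root = sin(π/167) = 0.018811  (since 1−cos² = sin²).
So ω* = 2/1.018811 = 1.96307 (Young).
ρ_SOR = ω* − 1 = 1.96307 − 1 = 0.96307.

ω* = 1.96307, ρ_SOR = 0.96307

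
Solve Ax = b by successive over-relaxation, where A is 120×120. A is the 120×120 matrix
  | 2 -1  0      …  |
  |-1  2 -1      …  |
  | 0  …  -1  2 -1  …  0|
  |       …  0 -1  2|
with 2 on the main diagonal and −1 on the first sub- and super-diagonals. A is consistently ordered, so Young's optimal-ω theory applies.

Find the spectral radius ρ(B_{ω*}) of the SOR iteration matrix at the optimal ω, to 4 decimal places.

ρ_SOR = 0.9494

n=120: λ(B_J) = 1 − λ(A)/2 = cos(kπ/121); k=1 gives ρ_J = 0.9997.
√(1−ρ_J²) = |sin(π/121)| = 0.02596
ω* = 2/(1 + 0.02596) = 2/1.02596 = 1.9494.
Hence ρ(B_{ω*}) = 1.9494 − 1 = 0.9494.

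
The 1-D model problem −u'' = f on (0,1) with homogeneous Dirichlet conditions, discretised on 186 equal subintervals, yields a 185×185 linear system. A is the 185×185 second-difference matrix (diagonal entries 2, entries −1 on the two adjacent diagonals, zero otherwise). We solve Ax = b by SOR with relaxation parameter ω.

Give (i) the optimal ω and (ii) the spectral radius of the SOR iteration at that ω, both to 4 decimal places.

ω* = 1.9668, ρ_SOR = 0.9668

With n=185, ρ(Jacobi) = cos(π/186) = 0.9999.
√(1−ρ_J²) simplifies to sin(π/186) = 0.01689.
ω* = 2/(1 + 0.01689) = 2/1.01689 = 1.9668.
[ρ_SOR] ω* − 1 = 0.9668.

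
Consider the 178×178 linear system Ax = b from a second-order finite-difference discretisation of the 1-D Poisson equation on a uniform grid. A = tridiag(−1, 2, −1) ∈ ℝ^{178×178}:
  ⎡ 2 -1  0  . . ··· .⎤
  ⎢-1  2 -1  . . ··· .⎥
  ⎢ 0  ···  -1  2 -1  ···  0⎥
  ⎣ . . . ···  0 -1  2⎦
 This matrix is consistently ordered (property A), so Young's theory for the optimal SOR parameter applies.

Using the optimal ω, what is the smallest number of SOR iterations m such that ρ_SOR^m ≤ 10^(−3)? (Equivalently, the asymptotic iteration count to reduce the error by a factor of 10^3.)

m = 197

ρ_J = max_k |cos(kπ/179)| = cos(π/179) = 0.9998460
root = sin(π/179) = 0.0175499  (since 1−cos² = sin²).
ω* = 2/(1+0.0175499) = 1.9655056
ρ(B_{ω*}) = ω*−1 = 0.9655056
Need (0.9655056)^m ≤ 10^(−3): m ≥ 3·ln10/|ln 0.9655056| = 6.90776/0.0351034 = 196.783 ⇒ m = 197.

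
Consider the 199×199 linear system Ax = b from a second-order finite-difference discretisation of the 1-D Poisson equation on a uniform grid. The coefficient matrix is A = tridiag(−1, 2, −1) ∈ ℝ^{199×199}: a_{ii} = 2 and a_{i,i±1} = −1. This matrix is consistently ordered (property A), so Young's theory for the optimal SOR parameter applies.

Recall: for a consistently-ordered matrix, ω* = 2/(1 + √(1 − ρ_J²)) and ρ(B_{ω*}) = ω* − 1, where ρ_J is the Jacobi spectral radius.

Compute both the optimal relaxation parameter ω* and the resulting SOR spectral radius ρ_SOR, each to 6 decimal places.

With n=199, ρ(Jacobi) = cos(π/200) = 0.999877.
√(1−ρ_J²) = |sin(π/200)| = 0.0157073
ω* = 2 / (1 + 0.0157073) = 2 / 1.0157073 ≈ 1.969071.
ρ_SOR = ω* − 1 ≈ 0.969071.

ω* = 1.969071, ρ_SOR = 0.969071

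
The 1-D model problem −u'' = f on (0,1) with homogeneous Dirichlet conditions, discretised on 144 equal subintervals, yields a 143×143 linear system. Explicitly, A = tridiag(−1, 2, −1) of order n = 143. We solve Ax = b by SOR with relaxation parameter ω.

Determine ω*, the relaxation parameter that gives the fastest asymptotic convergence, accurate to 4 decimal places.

B_J for the 143×143 system has eigenvalues cos(kπ/144); ρ_J = cos(π/144) = 0.9998.
root = sin(π/144) = 0.02181  (since 1−cos² = sin²).
Young: ω* = 2/(1+√(1−ρ_J²)) = 2/(1+0.02181) = 2/1.02181 = 1.9573.
ρ_SOR = ω* − 1 ≈ 0.9573.

ω* = 1.9573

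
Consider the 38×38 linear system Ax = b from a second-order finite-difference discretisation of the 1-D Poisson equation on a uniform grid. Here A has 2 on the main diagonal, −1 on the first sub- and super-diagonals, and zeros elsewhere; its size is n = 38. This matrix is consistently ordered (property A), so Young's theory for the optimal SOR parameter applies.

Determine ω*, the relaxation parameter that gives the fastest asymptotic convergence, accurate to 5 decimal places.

B_J for the 38×38 system has eigenvalues cos(kπ/39); ρ_J = cos(π/39) = 0.99676.
√(1 − cos²(π/39)) = sin(π/39) ≈ 0.080467.
[ω*] 2 ÷ (1 + 0.080467) = 2 ÷ 1.080467 = 1.85105.
[ρ_SOR] ω* − 1 = 0.85105.

ω* = 1.85105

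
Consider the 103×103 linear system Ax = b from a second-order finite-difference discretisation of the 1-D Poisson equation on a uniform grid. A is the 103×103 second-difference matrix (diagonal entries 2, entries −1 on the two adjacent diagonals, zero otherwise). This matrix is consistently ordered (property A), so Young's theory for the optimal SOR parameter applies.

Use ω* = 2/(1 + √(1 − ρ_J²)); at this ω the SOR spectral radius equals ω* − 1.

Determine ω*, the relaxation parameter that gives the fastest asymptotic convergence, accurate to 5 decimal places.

ω* = 1.94136

B_J for the 103×103 system has eigenvalues cos(kπ/104); ρ_J = cos(π/104) = 0.99954.
√(1 − cos²(π/104)) = sin(π/104) ≈ 0.030203.
Then 2/(1+√(1−ρ_J²)) = 2/(1+0.030203); ω* = 2/1.030203 = 1.94136.
Hence ρ(B_{ω*}) = 1.94136 − 1 = 0.94136.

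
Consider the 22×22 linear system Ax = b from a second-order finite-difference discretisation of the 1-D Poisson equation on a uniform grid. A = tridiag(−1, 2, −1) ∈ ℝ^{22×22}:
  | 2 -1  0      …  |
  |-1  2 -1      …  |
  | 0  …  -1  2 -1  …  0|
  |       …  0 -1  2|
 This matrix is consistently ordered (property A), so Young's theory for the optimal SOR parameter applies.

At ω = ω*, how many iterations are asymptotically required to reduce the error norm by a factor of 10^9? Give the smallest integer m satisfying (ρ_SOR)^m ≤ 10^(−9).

m = 76

ρ_J = max_k |cos(kπ/23)| = cos(π/23) = 0.9906859
1 − cos²(π/23) = sin²(π/23) ⇒ √(1−ρ_J²) = sin(π/23) = 0.1361666.
Then 2/(1+√(1−ρ_J²)) = 2/(1+0.1361666); ω* = 2/1.1361666 = 1.7603052.
ρ(B_{ω*}) = ω*−1 = 0.7603052
(0.7603052)^m ≤ 10^{−9}  ⇒  m·ln(0.7603052) ≤ −9·ln10  ⇒  m ≥ 75.623  ⇒  m = 76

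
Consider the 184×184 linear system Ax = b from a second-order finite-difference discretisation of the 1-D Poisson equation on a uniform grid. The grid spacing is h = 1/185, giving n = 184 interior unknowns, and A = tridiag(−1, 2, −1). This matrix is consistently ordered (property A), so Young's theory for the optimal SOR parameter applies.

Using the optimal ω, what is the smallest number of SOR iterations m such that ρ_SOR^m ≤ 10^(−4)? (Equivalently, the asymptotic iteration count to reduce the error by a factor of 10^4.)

m = 272

B_J for the 184×184 system has eigenvalues cos(kπ/185); ρ_J = cos(π/185) = 0.9998558.
1 − cos²(π/185) = sin²(π/185) ⇒ √(1−ρ_J²) = sin(π/185) = 0.0169808.
ω* = 2/(1 + 0.0169808) = 2/1.0169808 = 1.9666055.
Hence ρ(B_{ω*}) = 1.9666055 − 1 = 0.9666055.
Need (0.9666055)^m ≤ 10^(−4): m ≥ 4·ln10/|ln 0.9666055| = 9.21034/0.0339648 = 271.173 ⇒ m = 272.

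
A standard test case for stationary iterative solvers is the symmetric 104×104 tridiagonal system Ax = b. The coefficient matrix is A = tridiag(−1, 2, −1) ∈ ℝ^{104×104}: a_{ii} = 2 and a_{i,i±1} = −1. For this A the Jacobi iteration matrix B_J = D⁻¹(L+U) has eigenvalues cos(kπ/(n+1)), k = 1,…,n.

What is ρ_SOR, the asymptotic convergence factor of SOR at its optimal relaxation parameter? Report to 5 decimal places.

ρ_SOR = 0.94191

With n=104, ρ(Jacobi) = cos(π/105) = 0.99955.
root = sin(π/105) = 0.029915  (since 1−cos² = sin²).
[ω*] 2 ÷ (1 + 0.029915) = 2 ÷ 1.029915 = 1.94191.
Hence ρ(B_{ω*}) = 1.94191 − 1 = 0.94191.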